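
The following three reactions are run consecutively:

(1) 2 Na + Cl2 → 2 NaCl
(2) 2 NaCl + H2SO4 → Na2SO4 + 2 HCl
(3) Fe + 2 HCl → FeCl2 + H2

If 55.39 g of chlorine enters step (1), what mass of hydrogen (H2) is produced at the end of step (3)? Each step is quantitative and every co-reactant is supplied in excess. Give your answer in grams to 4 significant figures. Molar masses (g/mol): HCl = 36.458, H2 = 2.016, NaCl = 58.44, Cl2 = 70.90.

n(Cl2) = 55.39 / 70.90 = 0.78124 mol.
Reaction (1): Cl2→NaCl ratio 1:2 ⇒ n(NaCl) = 1.5625 mol.
Reaction (2): NaCl→HCl ratio 2:2 ⇒ n(HCl) = 1.5625 mol.
Reaction (3): HCl→H2 ratio 2:1 ⇒ n(H2) = 0.78124 mol.
Mass of H2 = 0.78124 × 2.016 = 1.5750 g.

1.575 g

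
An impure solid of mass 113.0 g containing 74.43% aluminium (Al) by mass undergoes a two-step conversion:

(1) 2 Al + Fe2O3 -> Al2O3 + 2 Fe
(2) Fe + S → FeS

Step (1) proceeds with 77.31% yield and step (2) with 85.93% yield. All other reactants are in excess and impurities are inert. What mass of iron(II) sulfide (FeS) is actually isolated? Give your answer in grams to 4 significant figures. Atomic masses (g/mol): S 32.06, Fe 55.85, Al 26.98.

Pure Al = 113.0 × 0.7443 = 84.106 g.
M(Al) = 26.98 g/mol.
M(FeS) = 55.85 + 32.06 = 87.91 g/mol.
n(Al) = 84.106 / 26.98 = 3.1173 mol.
Step 1 (Al:Fe = 2:2): theoretical n(Fe) = 3.1173 mol; at 77.31% yield, n(Fe) = 2.4100 mol.
Step 2 (Fe:FeS = 1:1): theoretical n(FeS) = 2.4100 mol, so theoretical mass = 2.4100 × 87.91 = 211.86 g.
At 85.93% yield, actual mass of FeS = 211.86 × 0.8593 = 182.06 g.

182.1 g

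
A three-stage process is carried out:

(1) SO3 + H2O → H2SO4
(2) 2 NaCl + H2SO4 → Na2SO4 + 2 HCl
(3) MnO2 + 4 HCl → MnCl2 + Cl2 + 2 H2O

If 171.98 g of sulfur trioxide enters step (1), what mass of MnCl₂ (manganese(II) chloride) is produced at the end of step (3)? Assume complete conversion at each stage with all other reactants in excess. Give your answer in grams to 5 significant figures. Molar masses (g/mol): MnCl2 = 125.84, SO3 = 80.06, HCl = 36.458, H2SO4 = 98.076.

135.16 g

n(SO3) = 171.98 / 80.06 = 2.14814 mol.
Reaction (1): SO3→H2SO4 ratio 1:1 ⇒ n(H2SO4) = 2.14814 mol.
Reaction (2): H2SO4→HCl ratio 1:2 ⇒ n(HCl) = 4.29628 mol.
Reaction (3): HCl→MnCl2 ratio 4:1 ⇒ n(MnCl2) = 1.07407 mol.
Mass of MnCl2 = 1.07407 × 125.84 = 135.161 g.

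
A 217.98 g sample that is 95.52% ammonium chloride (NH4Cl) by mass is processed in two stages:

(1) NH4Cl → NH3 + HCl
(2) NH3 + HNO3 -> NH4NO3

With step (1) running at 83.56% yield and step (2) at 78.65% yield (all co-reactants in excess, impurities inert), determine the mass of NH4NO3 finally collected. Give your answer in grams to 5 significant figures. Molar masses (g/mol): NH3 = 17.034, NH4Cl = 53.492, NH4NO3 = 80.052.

204.78 g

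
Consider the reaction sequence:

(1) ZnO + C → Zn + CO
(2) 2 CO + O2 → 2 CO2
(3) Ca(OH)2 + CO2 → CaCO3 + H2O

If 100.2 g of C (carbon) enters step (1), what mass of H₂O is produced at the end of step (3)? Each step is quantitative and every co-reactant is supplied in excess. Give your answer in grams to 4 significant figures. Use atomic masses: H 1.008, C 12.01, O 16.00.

150.3 g

M(C) = 12.01 g/mol.
M(H2O) = 2(1.008) + 16.00 = 18.016 g/mol.
n(C) = 100.2 / 12.01 = 8.3430 mol.
Reaction (1): C→CO ratio 1:1 ⇒ n(CO) = 8.3430 mol.
Reaction (2): CO→CO2 ratio 2:2 ⇒ n(CO2) = 8.3430 mol.
Reaction (3): CO2→H2O ratio 1:1 ⇒ n(H2O) = 8.3430 mol.
Mass of H2O = 8.3430 × 18.016 = 150.31 g.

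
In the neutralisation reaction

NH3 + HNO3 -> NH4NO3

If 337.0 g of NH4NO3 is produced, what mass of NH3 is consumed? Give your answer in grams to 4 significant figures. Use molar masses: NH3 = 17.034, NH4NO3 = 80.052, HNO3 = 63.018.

71.71 g

n(NH4NO3) = 337.00 g / 80.052 g/mol = 4.2098 mol.
From the equation the NH4NO3:NH3 mole ratio is 1:1, so n(NH3) = 4.2098 × 1/1 = 4.2098 mol.
Mass of NH3 = 4.2098 mol × 17.034 g/mol = 71.709 g.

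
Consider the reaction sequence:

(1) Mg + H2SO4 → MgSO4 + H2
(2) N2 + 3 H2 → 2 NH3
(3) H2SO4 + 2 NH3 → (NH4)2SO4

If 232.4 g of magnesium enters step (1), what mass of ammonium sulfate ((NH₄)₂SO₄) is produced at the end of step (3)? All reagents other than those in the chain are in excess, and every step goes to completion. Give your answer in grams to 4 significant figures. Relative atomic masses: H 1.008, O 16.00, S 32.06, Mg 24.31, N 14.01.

M(Mg) = 24.31 g/mol.
M((NH4)2SO4) = 2(14.01) + 8(1.008) + 32.06 + 4(16.00) = 132.144 g/mol.
n(Mg) = 232.4 / 24.31 = 9.5599 mol.
Reaction (1): Mg→H2 ratio 1:1 ⇒ n(H2) = 9.5599 mol.
Reaction (2): H2→NH3 ratio 3:2 ⇒ n(NH3) = 6.3732 mol.
Reaction (3): NH3→(NH4)2SO4 ratio 2:1 ⇒ n((NH4)2SO4) = 3.1866 mol.
Mass of (NH4)2SO4 = 3.1866 × 132.144 = 421.09 g.

421.1 g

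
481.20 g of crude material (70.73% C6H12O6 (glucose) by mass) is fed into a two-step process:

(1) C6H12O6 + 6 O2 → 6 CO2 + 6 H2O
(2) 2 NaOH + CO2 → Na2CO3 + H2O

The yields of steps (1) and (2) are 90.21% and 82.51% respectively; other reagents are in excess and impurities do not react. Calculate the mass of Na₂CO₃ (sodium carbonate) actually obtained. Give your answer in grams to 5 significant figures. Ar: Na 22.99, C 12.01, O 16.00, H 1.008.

894.25 g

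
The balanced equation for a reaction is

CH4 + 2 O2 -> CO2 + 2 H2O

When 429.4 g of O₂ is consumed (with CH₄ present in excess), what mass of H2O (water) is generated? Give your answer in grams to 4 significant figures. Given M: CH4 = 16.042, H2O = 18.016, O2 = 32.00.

n(O2) = 429.40 g / 32.00 g/mol = 13.419 mol.
From the equation the O2:H2O mole ratio is 2:2, so n(H2O) = 13.419 × 2/2 = 13.419 mol.
Mass of H2O = 13.419 mol × 18.016 g/mol = 241.75 g.

241.8 g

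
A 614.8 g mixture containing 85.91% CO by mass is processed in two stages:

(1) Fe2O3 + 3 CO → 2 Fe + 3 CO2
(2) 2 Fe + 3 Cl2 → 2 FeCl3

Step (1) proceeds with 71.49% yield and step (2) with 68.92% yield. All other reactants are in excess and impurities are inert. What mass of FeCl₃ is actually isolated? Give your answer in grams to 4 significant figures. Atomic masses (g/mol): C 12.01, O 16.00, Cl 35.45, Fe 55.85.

Pure CO = 614.8 × 0.8591 = 528.17 g.
M(CO) = 12.01 + 16.00 = 28.01 g/mol.
M(FeCl3) = 55.85 + 3(35.45) = 162.20 g/mol.
n(CO) = 528.17 / 28.01 = 18.857 mol.
Step 1 (CO:Fe = 3:2): theoretical n(Fe) = 12.571 mol; at 71.49% yield, n(Fe) = 8.9871 mol.
Step 2 (Fe:FeCl3 = 2:2): theoretical n(FeCl3) = 8.9871 mol, so theoretical mass = 8.9871 × 162.20 = 1457.7 g.
At 68.92% yield, actual mass of FeCl3 = 1457.7 × 0.6892 = 1004.6 g.

1005 g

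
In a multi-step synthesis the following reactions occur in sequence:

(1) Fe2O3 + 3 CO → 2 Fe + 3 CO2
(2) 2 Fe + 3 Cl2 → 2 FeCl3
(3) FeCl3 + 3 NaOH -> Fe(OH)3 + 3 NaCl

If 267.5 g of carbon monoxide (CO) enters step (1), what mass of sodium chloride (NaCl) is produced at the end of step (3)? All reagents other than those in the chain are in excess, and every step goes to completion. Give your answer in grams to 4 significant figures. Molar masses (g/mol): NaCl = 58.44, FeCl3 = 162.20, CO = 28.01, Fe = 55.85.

1116 g

n(CO) = 267.5 / 28.01 = 9.5502 mol.
Reaction (1): CO→Fe ratio 3:2 ⇒ n(Fe) = 6.3668 mol.
Reaction (2): Fe→FeCl3 ratio 2:2 ⇒ n(FeCl3) = 6.3668 mol.
Reaction (3): FeCl3→NaCl ratio 1:3 ⇒ n(NaCl) = 19.100 mol.
Mass of NaCl = 19.100 × 58.44 = 1116.2 g.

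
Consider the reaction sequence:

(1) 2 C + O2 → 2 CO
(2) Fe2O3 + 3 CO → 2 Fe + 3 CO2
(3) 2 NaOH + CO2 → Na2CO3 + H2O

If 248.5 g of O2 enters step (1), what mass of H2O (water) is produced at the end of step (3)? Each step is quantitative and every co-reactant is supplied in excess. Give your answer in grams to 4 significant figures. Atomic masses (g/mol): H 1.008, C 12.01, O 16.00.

279.8 g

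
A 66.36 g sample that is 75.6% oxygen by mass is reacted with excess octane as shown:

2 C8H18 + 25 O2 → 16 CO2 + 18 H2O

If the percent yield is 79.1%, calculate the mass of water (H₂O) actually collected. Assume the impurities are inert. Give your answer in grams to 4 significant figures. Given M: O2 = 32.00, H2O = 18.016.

Pure O2 available = 66.36 g × 0.756 = 50.168 g.
n(O2) = 50.168 g / 32.00 g/mol = 1.5678 mol.
From the equation the O2:H2O mole ratio is 25:18, so n(H2O) = 1.5678 × 18/25 = 1.1288 mol.
Mass of H2O = 1.1288 mol × 18.016 g/mol = 20.336 g.
Actual mass collected = 20.336 g × 0.791 = 16.086 g.

16.09 g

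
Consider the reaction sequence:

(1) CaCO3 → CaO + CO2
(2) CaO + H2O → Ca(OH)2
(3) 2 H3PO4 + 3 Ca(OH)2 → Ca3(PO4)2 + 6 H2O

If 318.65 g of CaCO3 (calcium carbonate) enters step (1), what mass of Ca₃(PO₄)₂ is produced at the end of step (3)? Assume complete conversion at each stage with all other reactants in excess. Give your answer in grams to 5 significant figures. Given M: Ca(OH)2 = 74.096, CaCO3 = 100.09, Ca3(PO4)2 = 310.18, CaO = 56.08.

329.17 g

n(CaCO3) = 318.65 / 100.09 = 3.18363 mol.
Reaction (1): CaCO3→CaO ratio 1:1 ⇒ n(CaO) = 3.18363 mol.
Reaction (2): CaO→Ca(OH)2 ratio 1:1 ⇒ n(Ca(OH)2) = 3.18363 mol.
Reaction (3): Ca(OH)2→Ca3(PO4)2 ratio 3:1 ⇒ n(Ca3(PO4)2) = 1.06121 mol.
Mass of Ca3(PO4)2 = 1.06121 × 310.18 = 329.167 g.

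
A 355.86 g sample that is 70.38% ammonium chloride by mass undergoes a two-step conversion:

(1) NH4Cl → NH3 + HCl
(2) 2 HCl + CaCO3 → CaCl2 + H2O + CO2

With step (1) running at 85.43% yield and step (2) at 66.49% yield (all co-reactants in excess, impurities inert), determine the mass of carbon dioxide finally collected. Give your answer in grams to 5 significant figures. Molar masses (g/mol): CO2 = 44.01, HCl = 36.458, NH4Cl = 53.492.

58.523 g

Pure NH4Cl = 355.86 × 0.7038 = 250.454 g.
n(NH4Cl) = 250.454 / 53.492 = 4.68209 mol.
Step 1 (NH4Cl:HCl = 1:1): theoretical n(HCl) = 4.68209 mol; at 85.43% yield, n(HCl) = 3.99991 mol.
Step 2 (HCl:CO2 = 2:1): theoretical n(CO2) = 1.99995 mol, so theoretical mass = 1.99995 × 44.01 = 88.0180 g.
At 66.49% yield, actual mass of CO2 = 88.0180 × 0.6649 = 58.5232 g.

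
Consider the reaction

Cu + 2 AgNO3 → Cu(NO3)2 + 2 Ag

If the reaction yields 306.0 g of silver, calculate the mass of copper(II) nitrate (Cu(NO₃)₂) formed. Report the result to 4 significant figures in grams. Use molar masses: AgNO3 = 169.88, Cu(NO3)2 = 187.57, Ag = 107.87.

266.0 g

n(Ag) = 306.00 g / 107.87 g/mol = 2.8367 mol.
From the equation the Ag:Cu(NO3)2 mole ratio is 2:1, so n(Cu(NO3)2) = 2.8367 × 1/2 = 1.4184 mol.
Mass of Cu(NO3)2 = 1.4184 mol × 187.57 g/mol = 266.04 g.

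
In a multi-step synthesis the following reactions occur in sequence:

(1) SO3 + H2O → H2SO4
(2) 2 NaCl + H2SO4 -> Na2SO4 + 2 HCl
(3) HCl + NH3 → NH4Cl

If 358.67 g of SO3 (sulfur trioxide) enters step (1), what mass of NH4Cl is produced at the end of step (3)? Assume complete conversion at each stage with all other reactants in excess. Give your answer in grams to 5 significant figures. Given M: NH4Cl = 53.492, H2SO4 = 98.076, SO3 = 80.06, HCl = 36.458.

479.29 g

n(SO3) = 358.67 / 80.06 = 4.48001 mol.
Reaction (1): SO3→H2SO4 ratio 1:1 ⇒ n(H2SO4) = 4.48001 mol.
Reaction (2): H2SO4→HCl ratio 1:2 ⇒ n(HCl) = 8.96003 mol.
Reaction (3): HCl→NH4Cl ratio 1:1 ⇒ n(NH4Cl) = 8.96003 mol.
Mass of NH4Cl = 8.96003 × 53.492 = 479.290 g.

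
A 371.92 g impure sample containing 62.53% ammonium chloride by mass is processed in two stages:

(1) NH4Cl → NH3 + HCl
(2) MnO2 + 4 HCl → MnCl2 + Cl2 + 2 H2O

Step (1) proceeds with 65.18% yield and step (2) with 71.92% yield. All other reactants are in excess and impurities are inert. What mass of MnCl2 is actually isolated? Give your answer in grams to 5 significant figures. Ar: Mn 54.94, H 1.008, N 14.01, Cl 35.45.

64.117 g

Pure NH4Cl = 371.92 × 0.6253 = 232.562 g.
M(NH4Cl) = 14.01 + 4(1.008) + 35.45 = 53.492 g/mol.
M(MnCl2) = 54.94 + 2(35.45) = 125.84 g/mol.
n(NH4Cl) = 232.562 / 53.492 = 4.34760 mol.
Step 1 (NH4Cl:HCl = 1:1): theoretical n(HCl) = 4.34760 mol; at 65.18% yield, n(HCl) = 2.83376 mol.
Step 2 (HCl:MnCl2 = 4:1): theoretical n(MnCl2) = 0.708441 mol, so theoretical mass = 0.708441 × 125.84 = 89.1502 g.
At 71.92% yield, actual mass of MnCl2 = 89.1502 × 0.7192 = 64.1168 g.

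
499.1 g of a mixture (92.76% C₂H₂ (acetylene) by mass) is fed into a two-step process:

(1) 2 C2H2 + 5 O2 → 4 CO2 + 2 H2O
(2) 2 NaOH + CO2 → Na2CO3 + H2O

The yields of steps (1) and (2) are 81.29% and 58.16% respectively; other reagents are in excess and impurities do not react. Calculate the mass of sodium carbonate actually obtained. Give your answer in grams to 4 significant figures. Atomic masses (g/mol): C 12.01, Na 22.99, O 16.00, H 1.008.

1782 g

Pure C2H2 = 499.1 × 0.9276 = 462.97 g.
M(C2H2) = 2(12.01) + 2(1.008) = 26.036 g/mol.
M(Na2CO3) = 2(22.99) + 12.01 + 3(16.00) = 105.99 g/mol.
n(C2H2) = 462.97 / 26.036 = 17.782 mol.
Step 1 (C2H2:CO2 = 2:4): theoretical n(CO2) = 35.563 mol; at 81.29% yield, n(CO2) = 28.910 mol.
Step 2 (CO2:Na2CO3 = 1:1): theoretical n(Na2CO3) = 28.910 mol, so theoretical mass = 28.910 × 105.99 = 3064.1 g.
At 58.16% yield, actual mass of Na2CO3 = 3064.1 × 0.5816 = 1782.1 g.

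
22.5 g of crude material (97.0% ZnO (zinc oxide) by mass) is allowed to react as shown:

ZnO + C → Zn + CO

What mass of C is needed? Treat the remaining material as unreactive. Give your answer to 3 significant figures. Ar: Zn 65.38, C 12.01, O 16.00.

Mass of pure ZnO = 22.5 g × 0.970 = 21.82 g.
M(ZnO) = 65.38 + 16.00 = 81.38 g/mol.
M(C) = 12.01 g/mol.
n(ZnO) = 21.82 g / 81.38 g/mol = 0.2682 mol.
From the equation the ZnO:C mole ratio is 1:1, so n(C) = 0.2682 × 1/1 = 0.2682 mol.
Mass of C = 0.2682 mol × 12.01 g/mol = 3.221 g.

3.22 g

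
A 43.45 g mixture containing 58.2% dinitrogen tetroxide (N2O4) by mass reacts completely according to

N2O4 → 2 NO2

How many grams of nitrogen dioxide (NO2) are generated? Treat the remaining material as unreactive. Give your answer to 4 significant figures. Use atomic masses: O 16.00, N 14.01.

25.29 g

Mass of pure N2O4 = 43.45 g × 0.582 = 25.288 g.
M(N2O4) = 2(14.01) + 4(16.00) = 92.02 g/mol.
M(NO2) = 14.01 + 2(16.00) = 46.01 g/mol.
n(N2O4) = 25.288 g / 92.02 g/mol = 0.27481 mol.
From the equation the N2O4:NO2 mole ratio is 1:2, so n(NO2) = 0.27481 × 2/1 = 0.54962 mol.
Mass of NO2 = 0.54962 mol × 46.01 g/mol = 25.288 g.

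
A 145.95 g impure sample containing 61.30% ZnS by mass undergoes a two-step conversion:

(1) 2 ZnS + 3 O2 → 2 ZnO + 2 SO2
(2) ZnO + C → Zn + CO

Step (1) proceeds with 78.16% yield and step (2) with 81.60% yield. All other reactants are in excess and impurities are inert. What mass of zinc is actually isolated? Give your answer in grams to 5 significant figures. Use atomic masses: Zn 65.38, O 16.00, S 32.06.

Pure ZnS = 145.95 × 0.6130 = 89.4673 g.
M(ZnS) = 65.38 + 32.06 = 97.44 g/mol.
M(Zn) = 65.38 g/mol.
n(ZnS) = 89.4673 / 97.44 = 0.918179 mol.
Step 1 (ZnS:ZnO = 2:2): theoretical n(ZnO) = 0.918179 mol; at 78.16% yield, n(ZnO) = 0.717649 mol.
Step 2 (ZnO:Zn = 1:1): theoretical n(Zn) = 0.717649 mol, so theoretical mass = 0.717649 × 65.38 = 46.9199 g.
At 81.60% yield, actual mass of Zn = 46.9199 × 0.8160 = 38.2866 g.

38.287 g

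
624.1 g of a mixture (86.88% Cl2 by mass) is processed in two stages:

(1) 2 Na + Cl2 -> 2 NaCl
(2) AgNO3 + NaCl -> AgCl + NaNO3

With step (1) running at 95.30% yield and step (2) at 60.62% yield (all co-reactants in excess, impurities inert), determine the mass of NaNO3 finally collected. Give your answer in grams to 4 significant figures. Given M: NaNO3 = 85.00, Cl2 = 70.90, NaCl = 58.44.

751.1 g

Pure Cl2 = 624.1 × 0.8688 = 542.22 g.
n(Cl2) = 542.22 / 70.90 = 7.6476 mol.
Step 1 (Cl2:NaCl = 1:2): theoretical n(NaCl) = 15.295 mol; at 95.30% yield, n(NaCl) = 14.576 mol.
Step 2 (NaCl:NaNO3 = 1:1): theoretical n(NaNO3) = 14.576 mol, so theoretical mass = 14.576 × 85.00 = 1239.0 g.
At 60.62% yield, actual mass of NaNO3 = 1239.0 × 0.6062 = 751.08 g.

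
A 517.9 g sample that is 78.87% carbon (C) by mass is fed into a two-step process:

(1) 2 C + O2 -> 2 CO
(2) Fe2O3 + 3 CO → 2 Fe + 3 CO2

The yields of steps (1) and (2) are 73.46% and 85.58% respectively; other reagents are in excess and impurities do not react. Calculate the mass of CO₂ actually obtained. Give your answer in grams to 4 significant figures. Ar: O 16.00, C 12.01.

Pure C = 517.9 × 0.7887 = 408.47 g.
M(C) = 12.01 g/mol.
M(CO2) = 12.01 + 2(16.00) = 44.01 g/mol.
n(C) = 408.47 / 12.01 = 34.011 mol.
Step 1 (C:CO = 2:2): theoretical n(CO) = 34.011 mol; at 73.46% yield, n(CO) = 24.984 mol.
Step 2 (CO:CO2 = 3:3): theoretical n(CO2) = 24.984 mol, so theoretical mass = 24.984 × 44.01 = 1099.6 g.
At 85.58% yield, actual mass of CO2 = 1099.6 × 0.8558 = 941.00 g.

941.0 g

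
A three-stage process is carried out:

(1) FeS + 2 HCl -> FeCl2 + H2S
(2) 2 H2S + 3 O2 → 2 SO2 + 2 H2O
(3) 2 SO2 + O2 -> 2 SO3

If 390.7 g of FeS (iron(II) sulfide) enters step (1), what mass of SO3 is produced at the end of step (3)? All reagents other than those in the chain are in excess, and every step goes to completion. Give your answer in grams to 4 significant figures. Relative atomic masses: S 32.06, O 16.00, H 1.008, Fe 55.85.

355.8 g

M(FeS) = 55.85 + 32.06 = 87.91 g/mol.
M(SO3) = 32.06 + 3(16.00) = 80.06 g/mol.
n(FeS) = 390.7 / 87.91 = 4.4443 mol.
Reaction (1): FeS→H2S ratio 1:1 ⇒ n(H2S) = 4.4443 mol.
Reaction (2): H2S→SO2 ratio 2:2 ⇒ n(SO2) = 4.4443 mol.
Reaction (3): SO2→SO3 ratio 2:2 ⇒ n(SO3) = 4.4443 mol.
Mass of SO3 = 4.4443 × 80.06 = 355.81 g.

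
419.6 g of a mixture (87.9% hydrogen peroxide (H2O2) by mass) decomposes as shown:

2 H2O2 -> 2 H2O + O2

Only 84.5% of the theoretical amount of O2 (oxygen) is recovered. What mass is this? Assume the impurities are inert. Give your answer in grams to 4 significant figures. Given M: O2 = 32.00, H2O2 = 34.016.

146.6 g

Pure H2O2 available = 419.6 g × 0.879 = 368.83 g.
n(H2O2) = 368.83 g / 34.016 g/mol = 10.843 mol.
From the equation the H2O2:O2 mole ratio is 2:1, so n(O2) = 10.843 × 1/2 = 5.4214 mol.
Mass of O2 = 5.4214 mol × 32.00 g/mol = 173.48 g.
Actual mass collected = 173.48 g × 0.845 = 146.59 g.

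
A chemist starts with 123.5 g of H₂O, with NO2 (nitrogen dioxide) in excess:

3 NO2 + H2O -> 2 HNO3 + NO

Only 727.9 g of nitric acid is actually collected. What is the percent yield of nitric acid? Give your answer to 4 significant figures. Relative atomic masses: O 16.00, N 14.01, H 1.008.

M(H2O) = 2(1.008) + 16.00 = 18.016 g/mol.
M(HNO3) = 1.008 + 14.01 + 3(16.00) = 63.018 g/mol.
n(H2O) = 123.50 g / 18.016 g/mol = 6.8550 mol.
From the equation the H2O:HNO3 mole ratio is 1:2, so n(HNO3) = 6.8550 × 2/1 = 13.710 mol.
Mass of HNO3 = 13.710 mol × 63.018 g/mol = 863.98 g.
This is the theoretical yield. Percent yield = 727.9 g / 863.98 g × 100% = 84.250%.

84.25 %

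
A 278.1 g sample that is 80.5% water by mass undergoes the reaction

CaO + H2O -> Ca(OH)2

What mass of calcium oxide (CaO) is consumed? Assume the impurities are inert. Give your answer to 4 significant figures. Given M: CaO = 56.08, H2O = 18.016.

696.9 g

Mass of pure H2O = 278.1 g × 0.805 = 223.87 g.
n(H2O) = 223.87 g / 18.016 g/mol = 12.426 mol.
From the equation the H2O:CaO mole ratio is 1:1, so n(CaO) = 12.426 × 1/1 = 12.426 mol.
Mass of CaO = 12.426 mol × 56.08 g/mol = 696.86 g.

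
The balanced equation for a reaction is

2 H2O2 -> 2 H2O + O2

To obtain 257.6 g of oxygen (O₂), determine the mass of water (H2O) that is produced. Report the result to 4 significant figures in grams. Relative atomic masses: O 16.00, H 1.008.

290.1 g

M(O2) = 2(16.00) = 32.00 g/mol.
M(H2O) = 2(1.008) + 16.00 = 18.016 g/mol.
n(O2) = 257.60 g / 32.00 g/mol = 8.0500 mol.
From the equation the O2:H2O mole ratio is 1:2, so n(H2O) = 8.0500 × 2/1 = 16.100 mol.
Mass of H2O = 16.100 mol × 18.016 g/mol = 290.06 g.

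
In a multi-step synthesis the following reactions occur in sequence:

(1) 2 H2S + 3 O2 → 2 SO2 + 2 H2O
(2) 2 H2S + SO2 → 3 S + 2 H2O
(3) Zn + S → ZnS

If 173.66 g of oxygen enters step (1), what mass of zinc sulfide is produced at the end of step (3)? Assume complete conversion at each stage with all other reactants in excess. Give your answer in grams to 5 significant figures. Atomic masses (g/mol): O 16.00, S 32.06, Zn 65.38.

1057.6 g

M(O2) = 2(16.00) = 32.00 g/mol.
M(ZnS) = 65.38 + 32.06 = 97.44 g/mol.
n(O2) = 173.66 / 32.00 = 5.42687 mol.
Reaction (1): O2→SO2 ratio 3:2 ⇒ n(SO2) = 3.61792 mol.
Reaction (2): SO2→S ratio 1:3 ⇒ n(S) = 10.8537 mol.
Reaction (3): S→ZnS ratio 1:1 ⇒ n(ZnS) = 10.8537 mol.
Mass of ZnS = 10.8537 × 97.44 = 1057.59 g.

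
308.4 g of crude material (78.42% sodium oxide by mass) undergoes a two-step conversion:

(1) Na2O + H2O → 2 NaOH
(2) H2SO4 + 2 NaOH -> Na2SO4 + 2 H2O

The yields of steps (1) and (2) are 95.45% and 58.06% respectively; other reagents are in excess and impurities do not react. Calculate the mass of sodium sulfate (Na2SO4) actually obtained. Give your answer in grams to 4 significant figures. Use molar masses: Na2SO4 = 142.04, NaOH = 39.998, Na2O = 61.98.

307.2 g

Pure Na2O = 308.4 × 0.7842 = 241.85 g.
n(Na2O) = 241.85 / 61.98 = 3.9020 mol.
Step 1 (Na2O:NaOH = 1:2): theoretical n(NaOH) = 7.8040 mol; at 95.45% yield, n(NaOH) = 7.4490 mol.
Step 2 (NaOH:Na2SO4 = 2:1): theoretical n(Na2SO4) = 3.7245 mol, so theoretical mass = 3.7245 × 142.04 = 529.03 g.
At 58.06% yield, actual mass of Na2SO4 = 529.03 × 0.5806 = 307.15 g.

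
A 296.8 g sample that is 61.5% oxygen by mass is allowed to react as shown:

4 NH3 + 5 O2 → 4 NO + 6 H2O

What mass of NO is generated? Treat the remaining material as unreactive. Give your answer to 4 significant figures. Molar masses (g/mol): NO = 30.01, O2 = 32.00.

136.9 g

Mass of pure O2 = 296.8 g × 0.615 = 182.53 g.
n(O2) = 182.53 g / 32.00 g/mol = 5.7041 mol.
From the equation the O2:NO mole ratio is 5:4, so n(NO) = 5.7041 × 4/5 = 4.5633 mol.
Mass of NO = 4.5633 mol × 30.01 g/mol = 136.94 g.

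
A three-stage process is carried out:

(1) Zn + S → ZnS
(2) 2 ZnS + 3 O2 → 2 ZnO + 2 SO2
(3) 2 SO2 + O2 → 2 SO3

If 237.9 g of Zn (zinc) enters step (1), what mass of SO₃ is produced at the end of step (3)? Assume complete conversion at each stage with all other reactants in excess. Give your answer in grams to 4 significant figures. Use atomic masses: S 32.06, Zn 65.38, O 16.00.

291.3 g

M(Zn) = 65.38 g/mol.
M(SO3) = 32.06 + 3(16.00) = 80.06 g/mol.
n(Zn) = 237.9 / 65.38 = 3.6387 mol.
Reaction (1): Zn→ZnS ratio 1:1 ⇒ n(ZnS) = 3.6387 mol.
Reaction (2): ZnS→SO2 ratio 2:2 ⇒ n(SO2) = 3.6387 mol.
Reaction (3): SO2→SO3 ratio 2:2 ⇒ n(SO3) = 3.6387 mol.
Mass of SO3 = 3.6387 × 80.06 = 291.32 g.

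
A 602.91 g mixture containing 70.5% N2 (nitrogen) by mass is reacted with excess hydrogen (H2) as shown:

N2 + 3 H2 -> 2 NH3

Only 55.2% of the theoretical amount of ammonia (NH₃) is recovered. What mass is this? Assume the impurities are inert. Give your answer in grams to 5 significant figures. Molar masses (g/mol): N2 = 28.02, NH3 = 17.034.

285.27 g

Pure N2 available = 602.91 g × 0.705 = 425.052 g.
n(N2) = 425.052 g / 28.02 g/mol = 15.1696 mol.
From the equation the N2:NH3 mole ratio is 1:2, so n(NH3) = 15.1696 × 2/1 = 30.3392 mol.
Mass of NH3 = 30.3392 mol × 17.034 g/mol = 516.797 g.
Actual mass collected = 516.797 g × 0.552 = 285.272 g.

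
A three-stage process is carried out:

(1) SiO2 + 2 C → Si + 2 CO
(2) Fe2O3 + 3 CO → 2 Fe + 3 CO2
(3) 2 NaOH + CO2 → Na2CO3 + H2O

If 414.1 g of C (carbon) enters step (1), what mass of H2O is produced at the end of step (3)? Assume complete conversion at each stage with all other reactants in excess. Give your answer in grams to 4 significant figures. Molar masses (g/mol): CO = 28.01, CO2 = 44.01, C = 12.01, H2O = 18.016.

621.2 g

n(C) = 414.1 / 12.01 = 34.480 mol.
Reaction (1): C→CO ratio 2:2 ⇒ n(CO) = 34.480 mol.
Reaction (2): CO→CO2 ratio 3:3 ⇒ n(CO2) = 34.480 mol.
Reaction (3): CO2→H2O ratio 1:1 ⇒ n(H2O) = 34.480 mol.
Mass of H2O = 34.480 × 18.016 = 621.18 g.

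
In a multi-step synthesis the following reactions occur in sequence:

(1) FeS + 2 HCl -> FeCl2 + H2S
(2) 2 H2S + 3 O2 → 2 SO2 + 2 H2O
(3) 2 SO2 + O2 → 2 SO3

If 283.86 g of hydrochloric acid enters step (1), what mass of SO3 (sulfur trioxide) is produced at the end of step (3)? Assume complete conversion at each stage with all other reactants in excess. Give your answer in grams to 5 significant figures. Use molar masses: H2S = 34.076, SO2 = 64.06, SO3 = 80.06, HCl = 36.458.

311.67 g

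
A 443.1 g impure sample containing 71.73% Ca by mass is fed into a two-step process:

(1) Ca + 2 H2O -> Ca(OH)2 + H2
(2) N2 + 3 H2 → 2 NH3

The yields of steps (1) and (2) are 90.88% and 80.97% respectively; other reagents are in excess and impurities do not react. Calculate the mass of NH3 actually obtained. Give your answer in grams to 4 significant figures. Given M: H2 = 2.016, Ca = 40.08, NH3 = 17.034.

66.27 g

Pure Ca = 443.1 × 0.7173 = 317.84 g.
n(Ca) = 317.84 / 40.08 = 7.9300 mol.
Step 1 (Ca:H2 = 1:1): theoretical n(H2) = 7.9300 mol; at 90.88% yield, n(H2) = 7.2068 mol.
Step 2 (H2:NH3 = 3:2): theoretical n(NH3) = 4.8045 mol, so theoretical mass = 4.8045 × 17.034 = 81.841 g.
At 80.97% yield, actual mass of NH3 = 81.841 × 0.8097 = 66.266 g.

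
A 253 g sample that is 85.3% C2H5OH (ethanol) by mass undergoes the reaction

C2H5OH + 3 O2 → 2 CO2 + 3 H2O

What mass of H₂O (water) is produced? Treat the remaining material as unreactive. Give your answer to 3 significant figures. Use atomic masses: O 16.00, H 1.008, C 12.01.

Mass of pure C2H5OH = 253 g × 0.853 = 215.8 g.
M(C2H5OH) = 2(12.01) + 6(1.008) + 16.00 = 46.068 g/mol.
M(H2O) = 2(1.008) + 16.00 = 18.016 g/mol.
n(C2H5OH) = 215.8 g / 46.068 g/mol = 4.685 mol.
From the equation the C2H5OH:H2O mole ratio is 1:3, so n(H2O) = 4.685 × 3/1 = 14.05 mol.
Mass of H2O = 14.05 mol × 18.016 g/mol = 253.2 g.

253 g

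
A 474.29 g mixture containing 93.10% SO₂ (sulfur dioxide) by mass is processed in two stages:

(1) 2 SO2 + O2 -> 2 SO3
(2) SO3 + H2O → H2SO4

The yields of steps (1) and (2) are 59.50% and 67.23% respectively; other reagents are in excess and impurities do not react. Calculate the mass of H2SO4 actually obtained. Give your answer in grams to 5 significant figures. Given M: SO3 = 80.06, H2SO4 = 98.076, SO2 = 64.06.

270.43 g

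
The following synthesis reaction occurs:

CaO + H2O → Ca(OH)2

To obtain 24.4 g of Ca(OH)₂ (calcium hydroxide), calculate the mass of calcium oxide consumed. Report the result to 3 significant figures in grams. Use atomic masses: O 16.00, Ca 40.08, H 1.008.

M(Ca(OH)2) = 40.08 + 2(16.00) + 2(1.008) = 74.096 g/mol.
M(CaO) = 40.08 + 16.00 = 56.08 g/mol.
n(Ca(OH)2) = 24.40 g / 74.096 g/mol = 0.3293 mol.
From the equation the Ca(OH)2:CaO mole ratio is 1:1, so n(CaO) = 0.3293 × 1/1 = 0.3293 mol.
Mass of CaO = 0.3293 mol × 56.08 g/mol = 18.47 g.

18.5 g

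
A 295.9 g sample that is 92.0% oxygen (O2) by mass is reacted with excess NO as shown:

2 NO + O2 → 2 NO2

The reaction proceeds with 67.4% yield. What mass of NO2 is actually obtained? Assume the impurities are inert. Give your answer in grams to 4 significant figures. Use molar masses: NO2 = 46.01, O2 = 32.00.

527.6 g

Pure O2 available = 295.9 g × 0.920 = 272.23 g.
n(O2) = 272.23 g / 32.00 g/mol = 8.5071 mol.
From the equation the O2:NO2 mole ratio is 1:2, so n(NO2) = 8.5071 × 2/1 = 17.014 mol.
Mass of NO2 = 17.014 mol × 46.01 g/mol = 782.83 g.
Actual mass collected = 782.83 g × 0.674 = 527.62 g.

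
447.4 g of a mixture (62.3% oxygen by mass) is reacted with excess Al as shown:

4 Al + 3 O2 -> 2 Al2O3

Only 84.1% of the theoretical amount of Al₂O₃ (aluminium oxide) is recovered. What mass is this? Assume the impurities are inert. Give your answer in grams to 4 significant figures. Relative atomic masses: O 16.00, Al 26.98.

Pure O2 available = 447.4 g × 0.623 = 278.73 g.
M(O2) = 2(16.00) = 32.00 g/mol.
M(Al2O3) = 2(26.98) + 3(16.00) = 101.96 g/mol.
n(O2) = 278.73 g / 32.00 g/mol = 8.7103 mol.
From the equation the O2:Al2O3 mole ratio is 3:2, so n(Al2O3) = 8.7103 × 2/3 = 5.8069 mol.
Mass of Al2O3 = 5.8069 mol × 101.96 g/mol = 592.07 g.
Actual mass collected = 592.07 g × 0.841 = 497.93 g.

497.9 g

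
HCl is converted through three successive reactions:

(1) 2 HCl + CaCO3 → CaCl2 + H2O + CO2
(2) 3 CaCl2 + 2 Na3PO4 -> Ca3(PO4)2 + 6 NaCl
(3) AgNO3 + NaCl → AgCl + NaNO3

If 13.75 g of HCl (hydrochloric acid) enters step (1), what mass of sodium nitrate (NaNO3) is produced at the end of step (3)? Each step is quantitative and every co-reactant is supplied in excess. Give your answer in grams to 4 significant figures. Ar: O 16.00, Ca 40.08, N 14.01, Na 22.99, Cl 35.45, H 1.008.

M(HCl) = 1.008 + 35.45 = 36.458 g/mol.
M(NaNO3) = 22.99 + 14.01 + 3(16.00) = 85.00 g/mol.
n(HCl) = 13.75 / 36.458 = 0.37715 mol.
Reaction (1): HCl→CaCl2 ratio 2:1 ⇒ n(CaCl2) = 0.18857 mol.
Reaction (2): CaCl2→NaCl ratio 3:6 ⇒ n(NaCl) = 0.37715 mol.
Reaction (3): NaCl→NaNO3 ratio 1:1 ⇒ n(NaNO3) = 0.37715 mol.
Mass of NaNO3 = 0.37715 × 85.00 = 32.057 g.

32.06 g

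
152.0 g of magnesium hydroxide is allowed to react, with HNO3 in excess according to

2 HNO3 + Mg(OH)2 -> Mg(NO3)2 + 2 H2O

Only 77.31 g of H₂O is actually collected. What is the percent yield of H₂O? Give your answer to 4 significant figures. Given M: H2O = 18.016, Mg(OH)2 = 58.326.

n(Mg(OH)2) = 152.00 g / 58.326 g/mol = 2.6060 mol.
From the equation the Mg(OH)2:H2O mole ratio is 1:2, so n(H2O) = 2.6060 × 2/1 = 5.2121 mol.
Mass of H2O = 5.2121 mol × 18.016 g/mol = 93.901 g.
This is the theoretical yield. Percent yield = 77.31 g / 93.901 g × 100% = 82.331%.

82.33 %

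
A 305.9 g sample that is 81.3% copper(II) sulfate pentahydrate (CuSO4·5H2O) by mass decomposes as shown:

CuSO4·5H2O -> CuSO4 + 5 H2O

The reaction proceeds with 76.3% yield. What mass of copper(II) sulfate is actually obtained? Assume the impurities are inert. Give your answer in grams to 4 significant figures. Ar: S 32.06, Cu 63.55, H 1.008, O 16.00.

121.3 g

Pure CuSO4·5H2O available = 305.9 g × 0.813 = 248.70 g.
M(CuSO4·5H2O) = 63.55 + 32.06 + 9(16.00) + 10(1.008) = 249.69 g/mol.
M(CuSO4) = 63.55 + 32.06 + 4(16.00) = 159.61 g/mol.
n(CuSO4·5H2O) = 248.70 g / 249.69 g/mol = 0.99602 mol.
From the equation the CuSO4·5H2O:CuSO4 mole ratio is 1:1, so n(CuSO4) = 0.99602 × 1/1 = 0.99602 mol.
Mass of CuSO4 = 0.99602 mol × 159.61 g/mol = 158.98 g.
Actual mass collected = 158.98 g × 0.763 = 121.30 g.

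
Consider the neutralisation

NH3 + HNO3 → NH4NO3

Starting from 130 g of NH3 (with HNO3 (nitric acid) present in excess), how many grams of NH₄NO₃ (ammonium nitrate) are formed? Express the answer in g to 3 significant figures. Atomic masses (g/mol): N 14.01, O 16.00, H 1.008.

M(NH3) = 14.01 + 3(1.008) = 17.034 g/mol.
M(NH4NO3) = 2(14.01) + 4(1.008) + 3(16.00) = 80.052 g/mol.
n(NH3) = 130.0 g / 17.034 g/mol = 7.632 mol.
From the equation the NH3:NH4NO3 mole ratio is 1:1, so n(NH4NO3) = 7.632 × 1/1 = 7.632 mol.
Mass of NH4NO3 = 7.632 mol × 80.052 g/mol = 610.9 g.

611 g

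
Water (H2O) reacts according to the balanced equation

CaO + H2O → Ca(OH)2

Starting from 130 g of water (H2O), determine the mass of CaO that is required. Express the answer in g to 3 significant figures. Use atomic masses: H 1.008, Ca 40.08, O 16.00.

M(H2O) = 2(1.008) + 16.00 = 18.016 g/mol.
M(CaO) = 40.08 + 16.00 = 56.08 g/mol.
n(H2O) = 130.0 g / 18.016 g/mol = 7.216 mol.
From the equation the H2O:CaO mole ratio is 1:1, so n(CaO) = 7.216 × 1/1 = 7.216 mol.
Mass of CaO = 7.216 mol × 56.08 g/mol = 404.7 g.

405 g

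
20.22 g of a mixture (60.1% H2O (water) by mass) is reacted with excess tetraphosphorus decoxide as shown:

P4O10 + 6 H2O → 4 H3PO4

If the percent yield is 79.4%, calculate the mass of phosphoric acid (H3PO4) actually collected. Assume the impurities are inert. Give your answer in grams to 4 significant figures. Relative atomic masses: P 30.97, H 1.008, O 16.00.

Pure H2O available = 20.22 g × 0.601 = 12.152 g.
M(H2O) = 2(1.008) + 16.00 = 18.016 g/mol.
M(H3PO4) = 3(1.008) + 30.97 + 4(16.00) = 97.994 g/mol.
n(H2O) = 12.152 g / 18.016 g/mol = 0.67452 mol.
From the equation the H2O:H3PO4 mole ratio is 6:4, so n(H3PO4) = 0.67452 × 4/6 = 0.44968 mol.
Mass of H3PO4 = 0.44968 mol × 97.994 g/mol = 44.066 g.
Actual mass collected = 44.066 g × 0.794 = 34.989 g.

34.99 g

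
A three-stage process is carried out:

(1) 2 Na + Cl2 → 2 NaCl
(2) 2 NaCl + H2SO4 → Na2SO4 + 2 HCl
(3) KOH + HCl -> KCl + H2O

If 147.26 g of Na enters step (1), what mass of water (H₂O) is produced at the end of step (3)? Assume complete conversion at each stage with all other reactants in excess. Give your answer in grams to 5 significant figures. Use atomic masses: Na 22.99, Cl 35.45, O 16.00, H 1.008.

115.40 g

M(Na) = 22.99 g/mol.
M(H2O) = 2(1.008) + 16.00 = 18.016 g/mol.
n(Na) = 147.26 / 22.99 = 6.40539 mol.
Reaction (1): Na→NaCl ratio 2:2 ⇒ n(NaCl) = 6.40539 mol.
Reaction (2): NaCl→HCl ratio 2:2 ⇒ n(HCl) = 6.40539 mol.
Reaction (3): HCl→H2O ratio 1:1 ⇒ n(H2O) = 6.40539 mol.
Mass of H2O = 6.40539 × 18.016 = 115.400 g.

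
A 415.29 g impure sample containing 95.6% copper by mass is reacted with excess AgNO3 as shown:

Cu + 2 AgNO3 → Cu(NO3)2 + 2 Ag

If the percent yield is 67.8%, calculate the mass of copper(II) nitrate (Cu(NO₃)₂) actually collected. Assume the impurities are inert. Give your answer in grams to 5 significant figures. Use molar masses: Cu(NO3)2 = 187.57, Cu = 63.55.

Pure Cu available = 415.29 g × 0.956 = 397.017 g.
n(Cu) = 397.017 g / 63.55 g/mol = 6.24732 mol.
From the equation the Cu:Cu(NO3)2 mole ratio is 1:1, so n(Cu(NO3)2) = 6.24732 × 1/1 = 6.24732 mol.
Mass of Cu(NO3)2 = 6.24732 mol × 187.57 g/mol = 1171.81 g.
Actual mass collected = 1171.81 g × 0.678 = 794.487 g.

794.49 g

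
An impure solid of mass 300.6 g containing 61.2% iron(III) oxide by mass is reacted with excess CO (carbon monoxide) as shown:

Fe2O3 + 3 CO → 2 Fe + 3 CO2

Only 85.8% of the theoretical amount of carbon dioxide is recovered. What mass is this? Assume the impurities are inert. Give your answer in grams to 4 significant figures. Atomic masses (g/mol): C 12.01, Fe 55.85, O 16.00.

130.5 g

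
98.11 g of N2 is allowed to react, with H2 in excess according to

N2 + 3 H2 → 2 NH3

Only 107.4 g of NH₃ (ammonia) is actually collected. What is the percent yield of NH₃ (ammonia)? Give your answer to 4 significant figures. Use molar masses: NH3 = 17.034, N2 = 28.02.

90.04 %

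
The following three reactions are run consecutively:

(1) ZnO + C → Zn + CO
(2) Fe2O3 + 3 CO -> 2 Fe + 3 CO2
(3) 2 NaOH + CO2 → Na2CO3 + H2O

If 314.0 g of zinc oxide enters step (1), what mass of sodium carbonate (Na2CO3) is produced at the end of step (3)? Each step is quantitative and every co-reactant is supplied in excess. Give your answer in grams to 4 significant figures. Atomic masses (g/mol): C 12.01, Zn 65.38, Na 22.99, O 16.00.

M(ZnO) = 65.38 + 16.00 = 81.38 g/mol.
M(Na2CO3) = 2(22.99) + 12.01 + 3(16.00) = 105.99 g/mol.
n(ZnO) = 314.0 / 81.38 = 3.8584 mol.
Reaction (1): ZnO→CO ratio 1:1 ⇒ n(CO) = 3.8584 mol.
Reaction (2): CO→CO2 ratio 3:3 ⇒ n(CO2) = 3.8584 mol.
Reaction (3): CO2→Na2CO3 ratio 1:1 ⇒ n(Na2CO3) = 3.8584 mol.
Mass of Na2CO3 = 3.8584 × 105.99 = 408.96 g.

409.0 g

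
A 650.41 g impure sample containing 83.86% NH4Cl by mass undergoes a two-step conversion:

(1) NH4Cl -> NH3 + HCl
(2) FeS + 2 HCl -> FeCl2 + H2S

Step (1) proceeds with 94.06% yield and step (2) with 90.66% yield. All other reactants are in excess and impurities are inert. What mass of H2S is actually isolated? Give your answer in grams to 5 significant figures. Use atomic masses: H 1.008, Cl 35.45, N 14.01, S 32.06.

Pure NH4Cl = 650.41 × 0.8386 = 545.434 g.
M(NH4Cl) = 14.01 + 4(1.008) + 35.45 = 53.492 g/mol.
M(H2S) = 2(1.008) + 32.06 = 34.076 g/mol.
n(NH4Cl) = 545.434 / 53.492 = 10.1965 mol.
Step 1 (NH4Cl:HCl = 1:1): theoretical n(HCl) = 10.1965 mol; at 94.06% yield, n(HCl) = 9.59087 mol.
Step 2 (HCl:H2S = 2:1): theoretical n(H2S) = 4.79544 mol, so theoretical mass = 4.79544 × 34.076 = 163.409 g.
At 90.66% yield, actual mass of H2S = 163.409 × 0.9066 = 148.147 g.

148.15 g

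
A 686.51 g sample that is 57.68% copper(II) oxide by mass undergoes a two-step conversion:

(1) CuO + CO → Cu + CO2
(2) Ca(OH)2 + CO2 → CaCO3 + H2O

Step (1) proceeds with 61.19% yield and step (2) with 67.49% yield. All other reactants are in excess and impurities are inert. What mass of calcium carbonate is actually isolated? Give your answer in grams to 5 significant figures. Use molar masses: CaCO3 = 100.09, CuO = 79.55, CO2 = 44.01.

Pure CuO = 686.51 × 0.5768 = 395.979 g.
n(CuO) = 395.979 / 79.55 = 4.97774 mol.
Step 1 (CuO:CO2 = 1:1): theoretical n(CO2) = 4.97774 mol; at 61.19% yield, n(CO2) = 3.04588 mol.
Step 2 (CO2:CaCO3 = 1:1): theoretical n(CaCO3) = 3.04588 mol, so theoretical mass = 3.04588 × 100.09 = 304.862 g.
At 67.49% yield, actual mass of CaCO3 = 304.862 × 0.6749 = 205.751 g.

205.75 g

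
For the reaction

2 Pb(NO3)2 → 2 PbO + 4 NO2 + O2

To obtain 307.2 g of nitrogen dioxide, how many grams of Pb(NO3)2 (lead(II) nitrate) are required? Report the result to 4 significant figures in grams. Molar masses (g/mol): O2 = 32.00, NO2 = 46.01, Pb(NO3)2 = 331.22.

n(NO2) = 307.20 g / 46.01 g/mol = 6.6768 mol.
From the equation the NO2:Pb(NO3)2 mole ratio is 4:2, so n(Pb(NO3)2) = 6.6768 × 2/4 = 3.3384 mol.
Mass of Pb(NO3)2 = 3.3384 mol × 331.22 g/mol = 1105.7 g.

1106 g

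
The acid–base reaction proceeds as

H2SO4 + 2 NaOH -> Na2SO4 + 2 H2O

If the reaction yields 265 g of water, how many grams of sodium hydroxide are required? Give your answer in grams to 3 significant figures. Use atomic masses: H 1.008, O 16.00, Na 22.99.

M(H2O) = 2(1.008) + 16.00 = 18.016 g/mol.
M(NaOH) = 22.99 + 16.00 + 1.008 = 39.998 g/mol.
n(H2O) = 265.0 g / 18.016 g/mol = 14.71 mol.
From the equation the H2O:NaOH mole ratio is 2:2, so n(NaOH) = 14.71 × 2/2 = 14.71 mol.
Mass of NaOH = 14.71 mol × 39.998 g/mol = 588.3 g.

588 g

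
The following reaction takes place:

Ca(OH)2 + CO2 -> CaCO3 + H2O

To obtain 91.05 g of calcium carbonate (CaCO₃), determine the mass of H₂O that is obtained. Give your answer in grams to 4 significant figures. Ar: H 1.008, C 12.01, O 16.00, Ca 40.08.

M(CaCO3) = 40.08 + 12.01 + 3(16.00) = 100.09 g/mol.
M(H2O) = 2(1.008) + 16.00 = 18.016 g/mol.
n(CaCO3) = 91.050 g / 100.09 g/mol = 0.90968 mol.
From the equation the CaCO3:H2O mole ratio is 1:1, so n(H2O) = 0.90968 × 1/1 = 0.90968 mol.
Mass of H2O = 0.90968 mol × 18.016 g/mol = 16.389 g.

16.39 g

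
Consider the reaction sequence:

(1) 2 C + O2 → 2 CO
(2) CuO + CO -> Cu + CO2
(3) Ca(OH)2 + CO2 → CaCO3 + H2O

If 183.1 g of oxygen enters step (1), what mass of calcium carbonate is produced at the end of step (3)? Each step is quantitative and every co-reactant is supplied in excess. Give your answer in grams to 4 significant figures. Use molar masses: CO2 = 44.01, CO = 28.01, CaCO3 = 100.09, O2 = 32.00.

1145 g

n(O2) = 183.1 / 32.00 = 5.7219 mol.
Reaction (1): O2→CO ratio 1:2 ⇒ n(CO) = 11.444 mol.
Reaction (2): CO→CO2 ratio 1:1 ⇒ n(CO2) = 11.444 mol.
Reaction (3): CO2→CaCO3 ratio 1:1 ⇒ n(CaCO3) = 11.444 mol.
Mass of CaCO3 = 11.444 × 100.09 = 1145.4 g.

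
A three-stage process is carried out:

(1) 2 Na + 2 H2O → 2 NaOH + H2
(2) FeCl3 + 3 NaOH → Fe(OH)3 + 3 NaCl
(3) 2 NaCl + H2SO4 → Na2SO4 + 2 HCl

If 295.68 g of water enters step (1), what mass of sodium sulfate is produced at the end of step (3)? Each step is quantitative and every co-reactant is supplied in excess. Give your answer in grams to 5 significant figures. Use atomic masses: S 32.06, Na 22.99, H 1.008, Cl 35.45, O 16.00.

1165.6 g

M(H2O) = 2(1.008) + 16.00 = 18.016 g/mol.
M(Na2SO4) = 2(22.99) + 32.06 + 4(16.00) = 142.04 g/mol.
n(H2O) = 295.68 / 18.016 = 16.4121 mol.
Reaction (1): H2O→NaOH ratio 2:2 ⇒ n(NaOH) = 16.4121 mol.
Reaction (2): NaOH→NaCl ratio 3:3 ⇒ n(NaCl) = 16.4121 mol.
Reaction (3): NaCl→Na2SO4 ratio 2:1 ⇒ n(Na2SO4) = 8.20604 mol.
Mass of Na2SO4 = 8.20604 × 142.04 = 1165.59 g.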